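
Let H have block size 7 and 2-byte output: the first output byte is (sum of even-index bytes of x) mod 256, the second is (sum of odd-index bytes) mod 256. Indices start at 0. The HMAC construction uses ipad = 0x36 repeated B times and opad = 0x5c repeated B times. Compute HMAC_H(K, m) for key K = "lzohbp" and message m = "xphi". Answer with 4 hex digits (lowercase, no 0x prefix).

Key "lzohbp" = 6c 7a 6f 68 62 70 is 6 bytes ≤ B = 7; zero-pad to 7 bytes: K' = 6c 7a 6f 68 62 70 00.
K' ⊕ ipad = 5a 4c 59 5e 54 46 36.  K' ⊕ opad = 30 26 33 34 3e 2c 5c.
Inner input = (K'⊕ipad) ∥ m = 5a 4c 59 5e 54 46 36 ∥ 78 70 68 69.
Inner hash: even-index sum = 534 mod 256 = 22; odd-index sum = 464 mod 256 = 208 → 16 d0.
Outer input = (K'⊕opad) ∥ inner = 30 26 33 34 3e 2c 5c ∥ 16 d0.
Outer hash (tag): even-index sum = 461 mod 256 = 205; odd-index sum = 156 mod 256 = 156 → cd 9c.

cd9c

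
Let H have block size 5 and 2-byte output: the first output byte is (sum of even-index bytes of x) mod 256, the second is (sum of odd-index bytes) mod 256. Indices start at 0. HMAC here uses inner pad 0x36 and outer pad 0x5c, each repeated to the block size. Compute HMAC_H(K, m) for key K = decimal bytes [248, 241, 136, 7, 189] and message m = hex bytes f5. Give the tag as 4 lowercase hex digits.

Key decimal bytes [248, 241, 136, 7, 189] = f8 f1 88 07 bd is exactly B = 5 bytes: K' = f8 f1 88 07 bd.
K' ⊕ ipad = ce c7 be 31 8b.  K' ⊕ opad = a4 ad d4 5b e1.
Inner input = (K'⊕ipad) ∥ m = ce c7 be 31 8b ∥ f5.
Inner hash: even-index sum = 535 mod 256 = 23; odd-index sum = 493 mod 256 = 237 → 17 ed.
Outer input = (K'⊕opad) ∥ inner = a4 ad d4 5b e1 ∥ 17 ed.
Outer hash (tag): even-index sum = 838 mod 256 = 70; odd-index sum = 287 mod 256 = 31 → 46 1f.

461f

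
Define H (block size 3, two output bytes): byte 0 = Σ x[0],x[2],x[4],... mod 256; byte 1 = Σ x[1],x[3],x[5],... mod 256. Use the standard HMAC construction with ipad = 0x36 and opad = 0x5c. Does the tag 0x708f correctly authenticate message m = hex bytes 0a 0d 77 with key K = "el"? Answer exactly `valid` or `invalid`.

invalid

Key "el" = 65 6c is 2 bytes ≤ B = 3; zero-pad to 3 bytes: K' = 65 6c 00.
K' ⊕ ipad = 53 5a 36; K' ⊕ opad = 39 30 5c.
Inner hash: even-index sum = 150 mod 256 = 150; odd-index sum = 219 mod 256 = 219 → 96 db.
Outer hash (recomputed tag): even-index sum = 368 mod 256 = 112; odd-index sum = 198 mod 256 = 198 → 70 c6.
Recomputed tag = 70c6; claimed = 708f → mismatch.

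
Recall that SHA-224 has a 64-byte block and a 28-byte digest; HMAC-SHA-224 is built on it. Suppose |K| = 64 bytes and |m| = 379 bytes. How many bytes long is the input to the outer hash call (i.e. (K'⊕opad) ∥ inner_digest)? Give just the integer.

Key is 64 ≤ 64 bytes, zero-padded: |K'| = 64.
Outer input = (K'⊕opad) ∥ H(inner) → 64 + 28 = 92 bytes.

92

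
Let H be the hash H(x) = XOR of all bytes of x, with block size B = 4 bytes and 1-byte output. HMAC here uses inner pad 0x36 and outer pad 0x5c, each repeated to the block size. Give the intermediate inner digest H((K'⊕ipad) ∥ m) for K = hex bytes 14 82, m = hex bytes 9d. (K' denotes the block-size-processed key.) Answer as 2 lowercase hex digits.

Key hex bytes 14 82 is 2 bytes ≤ B = 4; zero-pad to 4 bytes: K' = 14 82 00 00.
K' ⊕ ipad = 22 b4 36 36.
Inner input = 22 b4 36 36 ∥ 9d.
Inner hash: XOR 22⊕b4⊕36⊕36⊕9d = 0b.

0b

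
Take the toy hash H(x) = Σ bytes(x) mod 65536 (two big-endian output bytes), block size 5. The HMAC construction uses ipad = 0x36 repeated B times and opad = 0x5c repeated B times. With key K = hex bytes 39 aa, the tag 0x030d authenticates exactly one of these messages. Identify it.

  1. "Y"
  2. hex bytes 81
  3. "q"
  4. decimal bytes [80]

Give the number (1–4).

Key hex bytes 39 aa is 2 bytes ≤ B = 5; zero-pad to 5 bytes: K' = 39 aa 00 00 00.
K' ⊕ ipad = 0f 9c 36 36 36; K' ⊕ opad = 65 f6 5c 5c 5c.
m1: inner = H(0f 9c 36 36 36 59) = 01 a6; tag = H(65 f6 5c 5c 5c 01 a6) = 0316
m2: inner = H(0f 9c 36 36 36 81) = 01 ce; tag = H(65 f6 5c 5c 5c 01 ce) = 033e
m3: inner = H(0f 9c 36 36 36 71) = 01 be; tag = H(65 f6 5c 5c 5c 01 be) = 032e
m4: inner = H(0f 9c 36 36 36 50) = 01 9d; tag = H(65 f6 5c 5c 5c 01 9d) = 030d ← matches

4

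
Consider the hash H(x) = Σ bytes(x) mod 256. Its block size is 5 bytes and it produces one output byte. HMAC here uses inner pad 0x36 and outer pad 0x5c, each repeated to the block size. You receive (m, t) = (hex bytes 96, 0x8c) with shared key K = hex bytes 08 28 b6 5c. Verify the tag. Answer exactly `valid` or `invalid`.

invalid

Key hex bytes 08 28 b6 5c is 4 bytes ≤ B = 5; zero-pad to 5 bytes: K' = 08 28 b6 5c 00.
K' ⊕ ipad = 3e 1e 80 6a 36; K' ⊕ opad = 54 74 ea 00 5c.
Inner hash: sum = 62+30+128+106+54+150 = 530; mod 256 = 18 → 12.
Outer hash (recomputed tag): sum = 84+116+234+0+92+18 = 544; mod 256 = 32 → 20.
Recomputed tag = 20; claimed = 8c → mismatch.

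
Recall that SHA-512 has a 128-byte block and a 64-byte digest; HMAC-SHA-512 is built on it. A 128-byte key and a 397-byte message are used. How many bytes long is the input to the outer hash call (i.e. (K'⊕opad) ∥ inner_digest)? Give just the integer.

192

Key is 128 ≤ 128 bytes, zero-padded: |K'| = 128.
Outer input = (K'⊕opad) ∥ H(inner) → 128 + 64 = 192 bytes.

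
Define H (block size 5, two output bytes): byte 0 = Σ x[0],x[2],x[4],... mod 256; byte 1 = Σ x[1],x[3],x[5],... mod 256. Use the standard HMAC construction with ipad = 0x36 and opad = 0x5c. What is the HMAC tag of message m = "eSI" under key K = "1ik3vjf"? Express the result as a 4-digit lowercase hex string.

Key "1ik3vjf" = 31 69 6b 33 76 6a 66 is 7 bytes > B = 5, so hash it first: H(key) = 78 06, then zero-pad to 5 bytes: K' = 78 06 00 00 00.
K' ⊕ ipad = 4e 30 36 36 36.  K' ⊕ opad = 24 5a 5c 5c 5c.
Inner input = (K'⊕ipad) ∥ m = 4e 30 36 36 36 ∥ 65 53 49.
Inner hash: even-index sum = 269 mod 256 = 13; odd-index sum = 276 mod 256 = 20 → 0d 14.
Outer input = (K'⊕opad) ∥ inner = 24 5a 5c 5c 5c ∥ 0d 14.
Outer hash (tag): even-index sum = 240 mod 256 = 240; odd-index sum = 195 mod 256 = 195 → f0 c3.

f0c3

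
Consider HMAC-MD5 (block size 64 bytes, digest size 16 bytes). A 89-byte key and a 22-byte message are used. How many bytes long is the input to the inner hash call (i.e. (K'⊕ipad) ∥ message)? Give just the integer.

Key is 89 > 64 bytes, so it is hashed to 16 bytes then zero-padded to 64: |K'| = 64.
Inner input = (K'⊕ipad) ∥ m → 64 + 22 = 86 bytes.

86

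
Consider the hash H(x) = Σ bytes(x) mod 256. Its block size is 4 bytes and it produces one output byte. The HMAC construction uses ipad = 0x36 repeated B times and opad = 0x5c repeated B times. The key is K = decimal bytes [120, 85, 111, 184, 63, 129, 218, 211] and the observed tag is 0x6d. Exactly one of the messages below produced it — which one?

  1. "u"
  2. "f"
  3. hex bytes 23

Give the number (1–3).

Key decimal bytes [120, 85, 111, 184, 63, 129, 218, 211] = 78 55 6f b8 3f 81 da d3 is 8 bytes > B = 4, so hash it first: H(key) = 61, then zero-pad to 4 bytes: K' = 61 00 00 00.
K' ⊕ ipad = 57 36 36 36; K' ⊕ opad = 3d 5c 5c 5c.
m1: inner = H(57 36 36 36 75) = 6e; tag = H(3d 5c 5c 5c 6e) = bf
m2: inner = H(57 36 36 36 66) = 5f; tag = H(3d 5c 5c 5c 5f) = b0
m3: inner = H(57 36 36 36 23) = 1c; tag = H(3d 5c 5c 5c 1c) = 6d ← matches

3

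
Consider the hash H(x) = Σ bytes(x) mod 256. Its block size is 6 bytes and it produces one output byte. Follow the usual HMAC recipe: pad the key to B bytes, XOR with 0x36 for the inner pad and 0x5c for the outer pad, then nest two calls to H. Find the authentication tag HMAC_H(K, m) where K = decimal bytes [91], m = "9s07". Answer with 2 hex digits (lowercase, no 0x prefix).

61

Key decimal bytes [91] = 5b is 1 byte ≤ B = 6; zero-pad to 6 bytes: K' = 5b 00 00 00 00 00.
K' ⊕ ipad = 6d 36 36 36 36 36.  K' ⊕ opad = 07 5c 5c 5c 5c 5c.
Inner input = (K'⊕ipad) ∥ m = 6d 36 36 36 36 36 ∥ 39 73 30 37.
Inner hash: sum = 109+54+54+54+54+54+57+115+48+55 = 654; mod 256 = 142 → 8e.
Outer input = (K'⊕opad) ∥ inner = 07 5c 5c 5c 5c 5c ∥ 8e.
Outer hash (tag): sum = 7+92+92+92+92+92+142 = 609; mod 256 = 97 → 61.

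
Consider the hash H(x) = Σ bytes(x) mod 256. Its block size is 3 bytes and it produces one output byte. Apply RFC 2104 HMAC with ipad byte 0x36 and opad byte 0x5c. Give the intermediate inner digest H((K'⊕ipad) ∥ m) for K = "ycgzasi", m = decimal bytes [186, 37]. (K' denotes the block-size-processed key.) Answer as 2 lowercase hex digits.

17

Key "ycgzasi" = 79 63 67 7a 61 73 69 is 7 bytes > B = 3, so hash it first: H(key) = fa, then zero-pad to 3 bytes: K' = fa 00 00.
K' ⊕ ipad = cc 36 36.
Inner input = cc 36 36 ∥ ba 25.
Inner hash: sum = 204+54+54+186+37 = 535; mod 256 = 23 → 17.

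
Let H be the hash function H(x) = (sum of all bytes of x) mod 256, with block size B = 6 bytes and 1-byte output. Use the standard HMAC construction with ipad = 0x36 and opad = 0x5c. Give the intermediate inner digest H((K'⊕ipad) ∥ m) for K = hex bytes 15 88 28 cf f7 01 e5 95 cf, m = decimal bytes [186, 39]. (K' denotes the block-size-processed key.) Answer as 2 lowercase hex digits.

Key hex bytes 15 88 28 cf f7 01 e5 95 cf is 9 bytes > B = 6, so hash it first: H(key) = d5, then zero-pad to 6 bytes: K' = d5 00 00 00 00 00.
K' ⊕ ipad = e3 36 36 36 36 36.
Inner input = e3 36 36 36 36 36 ∥ ba 27.
Inner hash: sum = 227+54+54+54+54+54+186+39 = 722; mod 256 = 210 → d2.

d2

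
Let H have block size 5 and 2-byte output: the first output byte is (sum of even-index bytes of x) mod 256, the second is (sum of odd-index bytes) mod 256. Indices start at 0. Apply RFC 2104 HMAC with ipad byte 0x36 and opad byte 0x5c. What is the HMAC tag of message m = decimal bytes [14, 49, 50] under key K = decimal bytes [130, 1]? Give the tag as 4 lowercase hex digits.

Key decimal bytes [130, 1] = 82 01 is 2 bytes ≤ B = 5; zero-pad to 5 bytes: K' = 82 01 00 00 00.
K' ⊕ ipad = b4 37 36 36 36.  K' ⊕ opad = de 5d 5c 5c 5c.
Inner input = (K'⊕ipad) ∥ m = b4 37 36 36 36 ∥ 0e 31 32.
Inner hash: even-index sum = 337 mod 256 = 81; odd-index sum = 173 mod 256 = 173 → 51 ad.
Outer input = (K'⊕opad) ∥ inner = de 5d 5c 5c 5c ∥ 51 ad.
Outer hash (tag): even-index sum = 579 mod 256 = 67; odd-index sum = 266 mod 256 = 10 → 43 0a.

430a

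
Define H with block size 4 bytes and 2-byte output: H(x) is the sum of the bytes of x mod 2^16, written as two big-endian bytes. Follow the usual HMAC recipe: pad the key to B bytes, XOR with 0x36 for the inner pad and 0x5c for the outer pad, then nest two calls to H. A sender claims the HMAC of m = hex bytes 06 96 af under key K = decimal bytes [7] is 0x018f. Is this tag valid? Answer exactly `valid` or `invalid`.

valid

Key decimal bytes [7] = 07 is 1 byte ≤ B = 4; zero-pad to 4 bytes: K' = 07 00 00 00.
K' ⊕ ipad = 31 36 36 36; K' ⊕ opad = 5b 5c 5c 5c.
Inner hash: sum = 49+54+54+54+6+150+175 = 542 → 02 1e.
Outer hash (recomputed tag): sum = 91+92+92+92+2+30 = 399 → 01 8f.
Recomputed tag = 018f; claimed = 018f → match.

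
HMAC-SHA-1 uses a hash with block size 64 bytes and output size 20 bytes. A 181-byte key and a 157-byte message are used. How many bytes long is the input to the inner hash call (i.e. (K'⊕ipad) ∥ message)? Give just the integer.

Key is 181 > 64 bytes, so it is hashed to 20 bytes then zero-padded to 64: |K'| = 64.
Inner input = (K'⊕ipad) ∥ m → 64 + 157 = 221 bytes.

221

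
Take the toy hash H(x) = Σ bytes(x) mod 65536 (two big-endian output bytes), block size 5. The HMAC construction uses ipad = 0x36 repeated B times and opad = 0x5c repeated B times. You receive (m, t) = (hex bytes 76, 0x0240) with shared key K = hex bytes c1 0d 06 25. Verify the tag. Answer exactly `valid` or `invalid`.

Key hex bytes c1 0d 06 25 is 4 bytes ≤ B = 5; zero-pad to 5 bytes: K' = c1 0d 06 25 00.
K' ⊕ ipad = f7 3b 30 13 36; K' ⊕ opad = 9d 51 5a 79 5c.
Inner hash: sum = 247+59+48+19+54+118 = 545 → 02 21.
Outer hash (recomputed tag): sum = 157+81+90+121+92+2+33 = 576 → 02 40.
Recomputed tag = 0240; claimed = 0240 → match.

valid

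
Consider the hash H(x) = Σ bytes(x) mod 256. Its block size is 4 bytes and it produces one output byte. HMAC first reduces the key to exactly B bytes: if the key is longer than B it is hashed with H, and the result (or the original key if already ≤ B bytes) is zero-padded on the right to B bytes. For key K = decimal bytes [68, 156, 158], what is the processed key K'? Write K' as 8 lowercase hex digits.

Key decimal bytes [68, 156, 158] = 44 9c 9e is 3 bytes ≤ B = 4; zero-pad to 4 bytes: K' = 44 9c 9e 00.

449c9e00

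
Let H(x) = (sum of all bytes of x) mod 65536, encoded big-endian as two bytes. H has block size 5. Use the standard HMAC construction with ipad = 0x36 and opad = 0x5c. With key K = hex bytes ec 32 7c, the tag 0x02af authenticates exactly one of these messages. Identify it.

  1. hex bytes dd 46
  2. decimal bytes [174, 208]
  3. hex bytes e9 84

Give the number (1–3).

1

Key hex bytes ec 32 7c is 3 bytes ≤ B = 5; zero-pad to 5 bytes: K' = ec 32 7c 00 00.
K' ⊕ ipad = da 04 4a 36 36; K' ⊕ opad = b0 6e 20 5c 5c.
m1: inner = H(da 04 4a 36 36 dd 46) = 02 b7; tag = H(b0 6e 20 5c 5c 02 b7) = 02af ← matches
m2: inner = H(da 04 4a 36 36 ae d0) = 03 12; tag = H(b0 6e 20 5c 5c 03 12) = 020b
m3: inner = H(da 04 4a 36 36 e9 84) = 03 01; tag = H(b0 6e 20 5c 5c 03 01) = 01fa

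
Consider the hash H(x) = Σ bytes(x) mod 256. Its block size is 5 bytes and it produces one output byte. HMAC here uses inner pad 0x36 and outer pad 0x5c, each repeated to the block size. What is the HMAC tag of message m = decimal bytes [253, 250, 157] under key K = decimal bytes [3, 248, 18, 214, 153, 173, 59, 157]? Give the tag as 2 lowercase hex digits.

Key decimal bytes [3, 248, 18, 214, 153, 173, 59, 157] = 03 f8 12 d6 99 ad 3b 9d is 8 bytes > B = 5, so hash it first: H(key) = 01, then zero-pad to 5 bytes: K' = 01 00 00 00 00.
K' ⊕ ipad = 37 36 36 36 36.  K' ⊕ opad = 5d 5c 5c 5c 5c.
Inner input = (K'⊕ipad) ∥ m = 37 36 36 36 36 ∥ fd fa 9d.
Inner hash: sum = 55+54+54+54+54+253+250+157 = 931; mod 256 = 163 → a3.
Outer input = (K'⊕opad) ∥ inner = 5d 5c 5c 5c 5c ∥ a3.
Outer hash (tag): sum = 93+92+92+92+92+163 = 624; mod 256 = 112 → 70.

70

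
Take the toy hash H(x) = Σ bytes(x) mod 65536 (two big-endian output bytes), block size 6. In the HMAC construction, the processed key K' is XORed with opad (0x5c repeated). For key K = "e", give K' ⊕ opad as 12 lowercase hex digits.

395c5c5c5c5c

Key "e" = 65 is 1 byte ≤ B = 6; zero-pad to 6 bytes: K' = 65 00 00 00 00 00.
XOR each byte with 0x5c: 65⊕5c=39, 00⊕5c=5c, 00⊕5c=5c, 00⊕5c=5c, 00⊕5c=5c, 00⊕5c=5c.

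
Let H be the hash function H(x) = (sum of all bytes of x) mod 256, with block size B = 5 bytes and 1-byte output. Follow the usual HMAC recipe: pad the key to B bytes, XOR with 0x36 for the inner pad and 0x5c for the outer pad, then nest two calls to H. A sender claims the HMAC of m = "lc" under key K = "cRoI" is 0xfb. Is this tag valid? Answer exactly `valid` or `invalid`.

invalid

Key "cRoI" = 63 52 6f 49 is 4 bytes ≤ B = 5; zero-pad to 5 bytes: K' = 63 52 6f 49 00.
K' ⊕ ipad = 55 64 59 7f 36; K' ⊕ opad = 3f 0e 33 15 5c.
Inner hash: sum = 85+100+89+127+54+108+99 = 662; mod 256 = 150 → 96.
Outer hash (recomputed tag): sum = 63+14+51+21+92+150 = 391; mod 256 = 135 → 87.
Recomputed tag = 87; claimed = fb → mismatch.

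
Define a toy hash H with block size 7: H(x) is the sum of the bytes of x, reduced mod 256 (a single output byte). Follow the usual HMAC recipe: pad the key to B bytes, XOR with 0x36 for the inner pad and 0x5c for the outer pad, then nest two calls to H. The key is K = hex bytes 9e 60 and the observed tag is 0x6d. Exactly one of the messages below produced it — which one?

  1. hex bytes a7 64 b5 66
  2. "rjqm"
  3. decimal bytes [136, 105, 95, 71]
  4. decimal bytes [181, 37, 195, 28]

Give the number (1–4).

Key hex bytes 9e 60 is 2 bytes ≤ B = 7; zero-pad to 7 bytes: K' = 9e 60 00 00 00 00 00.
K' ⊕ ipad = a8 56 36 36 36 36 36; K' ⊕ opad = c2 3c 5c 5c 5c 5c 5c.
m1: inner = H(a8 56 36 36 36 36 36 a7 64 b5 66) = 32; tag = H(c2 3c 5c 5c 5c 5c 5c 32) = fc
m2: inner = H(a8 56 36 36 36 36 36 72 6a 71 6d) = c6; tag = H(c2 3c 5c 5c 5c 5c 5c c6) = 90
m3: inner = H(a8 56 36 36 36 36 36 88 69 5f 47) = a3; tag = H(c2 3c 5c 5c 5c 5c 5c a3) = 6d ← matches
m4: inner = H(a8 56 36 36 36 36 36 b5 25 c3 1c) = c5; tag = H(c2 3c 5c 5c 5c 5c 5c c5) = 8f

3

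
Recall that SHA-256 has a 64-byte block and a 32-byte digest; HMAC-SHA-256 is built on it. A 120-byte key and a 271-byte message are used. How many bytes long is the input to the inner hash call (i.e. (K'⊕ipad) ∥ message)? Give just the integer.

335

Key is 120 > 64 bytes, so it is hashed to 32 bytes then zero-padded to 64: |K'| = 64.
Inner input = (K'⊕ipad) ∥ m → 64 + 271 = 335 bytes.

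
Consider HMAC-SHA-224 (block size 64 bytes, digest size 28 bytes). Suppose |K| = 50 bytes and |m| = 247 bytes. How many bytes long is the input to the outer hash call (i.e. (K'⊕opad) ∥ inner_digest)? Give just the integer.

Key is 50 ≤ 64 bytes, zero-padded: |K'| = 64.
Outer input = (K'⊕opad) ∥ H(inner) → 64 + 28 = 92 bytes.

92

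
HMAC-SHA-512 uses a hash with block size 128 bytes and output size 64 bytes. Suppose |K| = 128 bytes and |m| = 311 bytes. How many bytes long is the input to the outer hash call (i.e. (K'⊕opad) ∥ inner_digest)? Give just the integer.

Key is 128 ≤ 128 bytes, zero-padded: |K'| = 128.
Outer input = (K'⊕opad) ∥ H(inner) → 128 + 64 = 192 bytes.

192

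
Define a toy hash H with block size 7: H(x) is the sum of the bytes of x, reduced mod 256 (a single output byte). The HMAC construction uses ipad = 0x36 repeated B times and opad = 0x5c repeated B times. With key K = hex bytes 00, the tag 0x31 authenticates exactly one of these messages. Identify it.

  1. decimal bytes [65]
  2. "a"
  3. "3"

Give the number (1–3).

3

Key hex bytes 00 is 1 byte ≤ B = 7; zero-pad to 7 bytes: K' = 00 00 00 00 00 00 00.
K' ⊕ ipad = 36 36 36 36 36 36 36; K' ⊕ opad = 5c 5c 5c 5c 5c 5c 5c.
m1: inner = H(36 36 36 36 36 36 36 41) = bb; tag = H(5c 5c 5c 5c 5c 5c 5c bb) = 3f
m2: inner = H(36 36 36 36 36 36 36 61) = db; tag = H(5c 5c 5c 5c 5c 5c 5c db) = 5f
m3: inner = H(36 36 36 36 36 36 36 33) = ad; tag = H(5c 5c 5c 5c 5c 5c 5c ad) = 31 ← matches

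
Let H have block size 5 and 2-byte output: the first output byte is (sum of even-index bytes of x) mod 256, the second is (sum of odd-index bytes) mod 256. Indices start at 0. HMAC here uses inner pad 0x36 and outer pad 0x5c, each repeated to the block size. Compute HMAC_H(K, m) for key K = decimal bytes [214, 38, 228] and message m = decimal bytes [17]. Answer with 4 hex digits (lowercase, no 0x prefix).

f5be

Key decimal bytes [214, 38, 228] = d6 26 e4 is 3 bytes ≤ B = 5; zero-pad to 5 bytes: K' = d6 26 e4 00 00.
K' ⊕ ipad = e0 10 d2 36 36.  K' ⊕ opad = 8a 7a b8 5c 5c.
Inner input = (K'⊕ipad) ∥ m = e0 10 d2 36 36 ∥ 11.
Inner hash: even-index sum = 488 mod 256 = 232; odd-index sum = 87 mod 256 = 87 → e8 57.
Outer input = (K'⊕opad) ∥ inner = 8a 7a b8 5c 5c ∥ e8 57.
Outer hash (tag): even-index sum = 501 mod 256 = 245; odd-index sum = 446 mod 256 = 190 → f5 be.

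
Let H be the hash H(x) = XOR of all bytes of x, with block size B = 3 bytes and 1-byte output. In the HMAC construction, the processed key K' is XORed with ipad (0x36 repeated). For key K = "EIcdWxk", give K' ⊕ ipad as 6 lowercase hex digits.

793636

Key "EIcdWxk" = 45 49 63 64 57 78 6b is 7 bytes > B = 3, so hash it first: H(key) = 4f, then zero-pad to 3 bytes: K' = 4f 00 00.
XOR each byte with 0x36: 4f⊕36=79, 00⊕36=36, 00⊕36=36.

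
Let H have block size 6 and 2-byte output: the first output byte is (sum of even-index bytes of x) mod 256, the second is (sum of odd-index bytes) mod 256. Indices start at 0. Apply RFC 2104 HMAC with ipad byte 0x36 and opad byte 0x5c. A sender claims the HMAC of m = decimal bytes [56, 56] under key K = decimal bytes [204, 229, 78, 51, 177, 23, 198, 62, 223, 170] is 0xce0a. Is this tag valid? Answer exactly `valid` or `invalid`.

Key decimal bytes [204, 229, 78, 51, 177, 23, 198, 62, 223, 170] = cc e5 4e 33 b1 17 c6 3e df aa is 10 bytes > B = 6, so hash it first: H(key) = 70 17, then zero-pad to 6 bytes: K' = 70 17 00 00 00 00.
K' ⊕ ipad = 46 21 36 36 36 36; K' ⊕ opad = 2c 4b 5c 5c 5c 5c.
Inner hash: even-index sum = 234 mod 256 = 234; odd-index sum = 197 mod 256 = 197 → ea c5.
Outer hash (recomputed tag): even-index sum = 462 mod 256 = 206; odd-index sum = 456 mod 256 = 200 → ce c8.
Recomputed tag = cec8; claimed = ce0a → mismatch.

invalid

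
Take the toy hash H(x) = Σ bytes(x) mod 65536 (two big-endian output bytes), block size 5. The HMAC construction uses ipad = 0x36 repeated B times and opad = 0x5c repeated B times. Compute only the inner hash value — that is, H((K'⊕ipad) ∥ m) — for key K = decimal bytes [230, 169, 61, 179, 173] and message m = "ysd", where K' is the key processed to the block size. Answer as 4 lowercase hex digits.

Key decimal bytes [230, 169, 61, 179, 173] = e6 a9 3d b3 ad is exactly B = 5 bytes: K' = e6 a9 3d b3 ad.
K' ⊕ ipad = d0 9f 0b 85 9b.
Inner input = d0 9f 0b 85 9b ∥ 79 73 64.
Inner hash: sum = 208+159+11+133+155+121+115+100 = 1002 → 03 ea.

03ea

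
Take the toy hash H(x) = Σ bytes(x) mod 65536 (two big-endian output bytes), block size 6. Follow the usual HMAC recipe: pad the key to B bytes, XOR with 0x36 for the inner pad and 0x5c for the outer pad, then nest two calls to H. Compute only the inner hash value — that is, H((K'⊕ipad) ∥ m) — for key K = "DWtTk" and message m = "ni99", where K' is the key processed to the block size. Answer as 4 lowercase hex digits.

Key "DWtTk" = 44 57 74 54 6b is 5 bytes ≤ B = 6; zero-pad to 6 bytes: K' = 44 57 74 54 6b 00.
K' ⊕ ipad = 72 61 42 62 5d 36.
Inner input = 72 61 42 62 5d 36 ∥ 6e 69 39 39.
Inner hash: sum = 114+97+66+98+93+54+110+105+57+57 = 851 → 03 53.

0353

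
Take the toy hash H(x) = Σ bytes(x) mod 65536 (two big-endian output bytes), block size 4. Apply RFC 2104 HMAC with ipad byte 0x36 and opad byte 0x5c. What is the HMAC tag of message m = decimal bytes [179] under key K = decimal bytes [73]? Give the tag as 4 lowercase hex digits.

01fe

Key decimal bytes [73] = 49 is 1 byte ≤ B = 4; zero-pad to 4 bytes: K' = 49 00 00 00.
K' ⊕ ipad = 7f 36 36 36.  K' ⊕ opad = 15 5c 5c 5c.
Inner input = (K'⊕ipad) ∥ m = 7f 36 36 36 ∥ b3.
Inner hash: sum = 127+54+54+54+179 = 468 → 01 d4.
Outer input = (K'⊕opad) ∥ inner = 15 5c 5c 5c ∥ 01 d4.
Outer hash (tag): sum = 21+92+92+92+1+212 = 510 → 01 fe.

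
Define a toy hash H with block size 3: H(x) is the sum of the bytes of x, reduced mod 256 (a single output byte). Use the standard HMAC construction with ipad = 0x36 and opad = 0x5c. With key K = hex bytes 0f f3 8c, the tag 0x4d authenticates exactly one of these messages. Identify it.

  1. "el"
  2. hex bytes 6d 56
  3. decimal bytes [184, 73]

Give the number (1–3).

2

Key hex bytes 0f f3 8c is exactly B = 3 bytes: K' = 0f f3 8c.
K' ⊕ ipad = 39 c5 ba; K' ⊕ opad = 53 af d0.
m1: inner = H(39 c5 ba 65 6c) = 89; tag = H(53 af d0 89) = 5b
m2: inner = H(39 c5 ba 6d 56) = 7b; tag = H(53 af d0 7b) = 4d ← matches
m3: inner = H(39 c5 ba b8 49) = b9; tag = H(53 af d0 b9) = 8b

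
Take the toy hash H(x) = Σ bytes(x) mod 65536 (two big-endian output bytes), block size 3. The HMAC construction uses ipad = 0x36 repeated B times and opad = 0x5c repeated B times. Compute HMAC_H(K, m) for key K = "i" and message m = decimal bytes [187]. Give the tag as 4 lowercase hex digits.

0174

Key "i" = 69 is 1 byte ≤ B = 3; zero-pad to 3 bytes: K' = 69 00 00.
K' ⊕ ipad = 5f 36 36.  K' ⊕ opad = 35 5c 5c.
Inner input = (K'⊕ipad) ∥ m = 5f 36 36 ∥ bb.
Inner hash: sum = 95+54+54+187 = 390 → 01 86.
Outer input = (K'⊕opad) ∥ inner = 35 5c 5c ∥ 01 86.
Outer hash (tag): sum = 53+92+92+1+134 = 372 → 01 74.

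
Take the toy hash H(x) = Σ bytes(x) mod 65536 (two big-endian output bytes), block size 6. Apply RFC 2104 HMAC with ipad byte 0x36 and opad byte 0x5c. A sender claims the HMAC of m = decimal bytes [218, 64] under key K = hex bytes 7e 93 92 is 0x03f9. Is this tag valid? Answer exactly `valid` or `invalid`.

invalid

Key hex bytes 7e 93 92 is 3 bytes ≤ B = 6; zero-pad to 6 bytes: K' = 7e 93 92 00 00 00.
K' ⊕ ipad = 48 a5 a4 36 36 36; K' ⊕ opad = 22 cf ce 5c 5c 5c.
Inner hash: sum = 72+165+164+54+54+54+218+64 = 845 → 03 4d.
Outer hash (recomputed tag): sum = 34+207+206+92+92+92+3+77 = 803 → 03 23.
Recomputed tag = 0323; claimed = 03f9 → mismatch.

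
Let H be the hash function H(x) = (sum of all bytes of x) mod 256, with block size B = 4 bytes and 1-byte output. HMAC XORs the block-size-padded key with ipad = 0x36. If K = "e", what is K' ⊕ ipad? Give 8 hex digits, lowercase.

53363636

Key "e" = 65 is 1 byte ≤ B = 4; zero-pad to 4 bytes: K' = 65 00 00 00.
XOR each byte with 0x36: 65⊕36=53, 00⊕36=36, 00⊕36=36, 00⊕36=36.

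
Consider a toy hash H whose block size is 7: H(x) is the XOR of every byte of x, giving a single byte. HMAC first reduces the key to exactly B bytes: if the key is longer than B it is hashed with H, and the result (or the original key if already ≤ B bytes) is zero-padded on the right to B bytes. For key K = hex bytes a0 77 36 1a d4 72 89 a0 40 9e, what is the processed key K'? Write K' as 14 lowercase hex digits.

aa000000000000

|K| = 10 > B = 7, so first hash the key.
H(K): XOR a0⊕77⊕36⊕1a⊕d4⊕72⊕89⊕a0⊕40⊕9e = aa.
Zero-pad H(K) = aa to 7 bytes: K' = aa 00 00 00 00 00 00.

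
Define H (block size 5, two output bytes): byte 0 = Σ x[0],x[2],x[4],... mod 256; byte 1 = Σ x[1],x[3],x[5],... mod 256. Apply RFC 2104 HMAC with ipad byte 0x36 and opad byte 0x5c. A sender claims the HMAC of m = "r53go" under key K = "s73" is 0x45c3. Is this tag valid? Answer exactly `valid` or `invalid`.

Key "s73" = 73 37 33 is 3 bytes ≤ B = 5; zero-pad to 5 bytes: K' = 73 37 33 00 00.
K' ⊕ ipad = 45 01 05 36 36; K' ⊕ opad = 2f 6b 6f 5c 5c.
Inner hash: even-index sum = 284 mod 256 = 28; odd-index sum = 331 mod 256 = 75 → 1c 4b.
Outer hash (recomputed tag): even-index sum = 325 mod 256 = 69; odd-index sum = 227 mod 256 = 227 → 45 e3.
Recomputed tag = 45e3; claimed = 45c3 → mismatch.

invalid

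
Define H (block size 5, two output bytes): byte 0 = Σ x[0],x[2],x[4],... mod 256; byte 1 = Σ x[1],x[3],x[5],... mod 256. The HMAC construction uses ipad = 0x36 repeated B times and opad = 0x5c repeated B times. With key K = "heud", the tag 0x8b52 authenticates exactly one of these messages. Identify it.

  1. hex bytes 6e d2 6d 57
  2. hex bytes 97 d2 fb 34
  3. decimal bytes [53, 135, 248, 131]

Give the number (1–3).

Key "heud" = 68 65 75 64 is 4 bytes ≤ B = 5; zero-pad to 5 bytes: K' = 68 65 75 64 00.
K' ⊕ ipad = 5e 53 43 52 36; K' ⊕ opad = 34 39 29 38 5c.
m1: inner = H(5e 53 43 52 36 6e d2 6d 57) = 00 80; tag = H(34 39 29 38 5c 00 80) = 3971
m2: inner = H(5e 53 43 52 36 97 d2 fb 34) = dd 37; tag = H(34 39 29 38 5c dd 37) = f04e
m3: inner = H(5e 53 43 52 36 35 87 f8 83) = e1 d2; tag = H(34 39 29 38 5c e1 d2) = 8b52 ← matches

3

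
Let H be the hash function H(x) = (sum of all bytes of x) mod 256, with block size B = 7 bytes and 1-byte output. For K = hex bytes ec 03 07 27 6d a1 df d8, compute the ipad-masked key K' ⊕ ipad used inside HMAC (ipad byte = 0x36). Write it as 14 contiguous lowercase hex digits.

Key hex bytes ec 03 07 27 6d a1 df d8 is 8 bytes > B = 7, so hash it first: H(key) = e2, then zero-pad to 7 bytes: K' = e2 00 00 00 00 00 00.
XOR each byte with 0x36: e2⊕36=d4, 00⊕36=36, 00⊕36=36, 00⊕36=36, 00⊕36=36, 00⊕36=36, 00⊕36=36.

d4363636363636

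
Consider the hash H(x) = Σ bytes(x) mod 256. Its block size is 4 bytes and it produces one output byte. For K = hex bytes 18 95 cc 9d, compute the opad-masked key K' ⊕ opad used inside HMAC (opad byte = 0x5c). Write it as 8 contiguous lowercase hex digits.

Key hex bytes 18 95 cc 9d is exactly B = 4 bytes: K' = 18 95 cc 9d.
XOR each byte with 0x5c: 18⊕5c=44, 95⊕5c=c9, cc⊕5c=90, 9d⊕5c=c1.

44c990c1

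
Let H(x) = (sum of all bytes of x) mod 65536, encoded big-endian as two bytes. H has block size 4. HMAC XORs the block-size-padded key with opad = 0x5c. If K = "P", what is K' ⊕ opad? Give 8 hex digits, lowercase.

Key "P" = 50 is 1 byte ≤ B = 4; zero-pad to 4 bytes: K' = 50 00 00 00.
XOR each byte with 0x5c: 50⊕5c=0c, 00⊕5c=5c, 00⊕5c=5c, 00⊕5c=5c.

0c5c5c5c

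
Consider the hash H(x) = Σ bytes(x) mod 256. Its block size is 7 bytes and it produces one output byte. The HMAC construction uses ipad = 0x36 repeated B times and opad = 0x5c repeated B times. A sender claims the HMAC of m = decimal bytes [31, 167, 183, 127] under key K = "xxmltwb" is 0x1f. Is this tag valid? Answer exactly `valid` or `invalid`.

Key "xxmltwb" = 78 78 6d 6c 74 77 62 is exactly B = 7 bytes: K' = 78 78 6d 6c 74 77 62.
K' ⊕ ipad = 4e 4e 5b 5a 42 41 54; K' ⊕ opad = 24 24 31 30 28 2b 3e.
Inner hash: sum = 78+78+91+90+66+65+84+31+167+183+127 = 1060; mod 256 = 36 → 24.
Outer hash (recomputed tag): sum = 36+36+49+48+40+43+62+36 = 350; mod 256 = 94 → 5e.
Recomputed tag = 5e; claimed = 1f → mismatch.

invalid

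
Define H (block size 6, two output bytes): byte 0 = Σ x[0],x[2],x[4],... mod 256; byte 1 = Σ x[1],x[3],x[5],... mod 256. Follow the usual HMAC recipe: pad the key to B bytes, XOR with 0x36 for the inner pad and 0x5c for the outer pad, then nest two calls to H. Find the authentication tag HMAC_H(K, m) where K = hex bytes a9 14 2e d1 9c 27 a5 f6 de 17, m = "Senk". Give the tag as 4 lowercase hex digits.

4f68

Key hex bytes a9 14 2e d1 9c 27 a5 f6 de 17 is 10 bytes > B = 6, so hash it first: H(key) = f6 19, then zero-pad to 6 bytes: K' = f6 19 00 00 00 00.
K' ⊕ ipad = c0 2f 36 36 36 36.  K' ⊕ opad = aa 45 5c 5c 5c 5c.
Inner input = (K'⊕ipad) ∥ m = c0 2f 36 36 36 36 ∥ 53 65 6e 6b.
Inner hash: even-index sum = 493 mod 256 = 237; odd-index sum = 363 mod 256 = 107 → ed 6b.
Outer input = (K'⊕opad) ∥ inner = aa 45 5c 5c 5c 5c ∥ ed 6b.
Outer hash (tag): even-index sum = 591 mod 256 = 79; odd-index sum = 360 mod 256 = 104 → 4f 68.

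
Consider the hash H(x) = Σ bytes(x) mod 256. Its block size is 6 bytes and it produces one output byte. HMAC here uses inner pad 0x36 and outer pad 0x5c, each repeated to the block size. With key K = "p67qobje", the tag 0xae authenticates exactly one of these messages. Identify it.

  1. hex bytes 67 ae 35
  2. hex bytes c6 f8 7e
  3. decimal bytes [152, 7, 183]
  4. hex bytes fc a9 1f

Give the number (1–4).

1

Key "p67qobje" = 70 36 37 71 6f 62 6a 65 is 8 bytes > B = 6, so hash it first: H(key) = ee, then zero-pad to 6 bytes: K' = ee 00 00 00 00 00.
K' ⊕ ipad = d8 36 36 36 36 36; K' ⊕ opad = b2 5c 5c 5c 5c 5c.
m1: inner = H(d8 36 36 36 36 36 67 ae 35) = 30; tag = H(b2 5c 5c 5c 5c 5c 30) = ae ← matches
m2: inner = H(d8 36 36 36 36 36 c6 f8 7e) = 22; tag = H(b2 5c 5c 5c 5c 5c 22) = a0
m3: inner = H(d8 36 36 36 36 36 98 07 b7) = 3c; tag = H(b2 5c 5c 5c 5c 5c 3c) = ba
m4: inner = H(d8 36 36 36 36 36 fc a9 1f) = aa; tag = H(b2 5c 5c 5c 5c 5c aa) = 28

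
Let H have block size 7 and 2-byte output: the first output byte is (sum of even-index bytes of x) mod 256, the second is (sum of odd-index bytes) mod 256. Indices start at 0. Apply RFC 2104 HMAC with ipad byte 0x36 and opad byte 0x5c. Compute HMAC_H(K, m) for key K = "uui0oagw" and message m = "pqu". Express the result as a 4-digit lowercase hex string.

986e

Key "uui0oagw" = 75 75 69 30 6f 61 67 77 is 8 bytes > B = 7, so hash it first: H(key) = b4 7d, then zero-pad to 7 bytes: K' = b4 7d 00 00 00 00 00.
K' ⊕ ipad = 82 4b 36 36 36 36 36.  K' ⊕ opad = e8 21 5c 5c 5c 5c 5c.
Inner input = (K'⊕ipad) ∥ m = 82 4b 36 36 36 36 36 ∥ 70 71 75.
Inner hash: even-index sum = 405 mod 256 = 149; odd-index sum = 412 mod 256 = 156 → 95 9c.
Outer input = (K'⊕opad) ∥ inner = e8 21 5c 5c 5c 5c 5c ∥ 95 9c.
Outer hash (tag): even-index sum = 664 mod 256 = 152; odd-index sum = 366 mod 256 = 110 → 98 6e.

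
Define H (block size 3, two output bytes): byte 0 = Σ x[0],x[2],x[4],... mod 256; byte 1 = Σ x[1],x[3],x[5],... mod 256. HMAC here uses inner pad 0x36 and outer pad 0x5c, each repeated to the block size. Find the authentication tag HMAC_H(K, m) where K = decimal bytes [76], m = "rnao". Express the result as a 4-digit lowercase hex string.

75e9

Key decimal bytes [76] = 4c is 1 byte ≤ B = 3; zero-pad to 3 bytes: K' = 4c 00 00.
K' ⊕ ipad = 7a 36 36.  K' ⊕ opad = 10 5c 5c.
Inner input = (K'⊕ipad) ∥ m = 7a 36 36 ∥ 72 6e 61 6f.
Inner hash: even-index sum = 397 mod 256 = 141; odd-index sum = 265 mod 256 = 9 → 8d 09.
Outer input = (K'⊕opad) ∥ inner = 10 5c 5c ∥ 8d 09.
Outer hash (tag): even-index sum = 117 mod 256 = 117; odd-index sum = 233 mod 256 = 233 → 75 e9.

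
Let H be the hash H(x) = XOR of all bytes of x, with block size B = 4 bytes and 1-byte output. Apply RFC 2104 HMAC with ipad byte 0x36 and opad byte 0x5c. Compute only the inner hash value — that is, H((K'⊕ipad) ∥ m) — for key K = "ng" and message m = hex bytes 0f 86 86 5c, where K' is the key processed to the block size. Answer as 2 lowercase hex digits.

Key "ng" = 6e 67 is 2 bytes ≤ B = 4; zero-pad to 4 bytes: K' = 6e 67 00 00.
K' ⊕ ipad = 58 51 36 36.
Inner input = 58 51 36 36 ∥ 0f 86 86 5c.
Inner hash: XOR 58⊕51⊕36⊕36⊕0f⊕86⊕86⊕5c = 5a.

5a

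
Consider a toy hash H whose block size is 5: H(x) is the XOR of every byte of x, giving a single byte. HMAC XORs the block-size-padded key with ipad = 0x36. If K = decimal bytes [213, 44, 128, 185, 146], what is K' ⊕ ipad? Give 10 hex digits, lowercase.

e31ab68fa4

Key decimal bytes [213, 44, 128, 185, 146] = d5 2c 80 b9 92 is exactly B = 5 bytes: K' = d5 2c 80 b9 92.
XOR each byte with 0x36: d5⊕36=e3, 2c⊕36=1a, 80⊕36=b6, b9⊕36=8f, 92⊕36=a4.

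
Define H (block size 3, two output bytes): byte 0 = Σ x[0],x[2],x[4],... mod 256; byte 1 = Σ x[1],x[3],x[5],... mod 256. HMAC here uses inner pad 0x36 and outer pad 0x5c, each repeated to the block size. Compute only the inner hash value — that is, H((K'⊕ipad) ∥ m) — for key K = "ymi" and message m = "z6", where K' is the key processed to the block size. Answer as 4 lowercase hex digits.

Key "ymi" = 79 6d 69 is exactly B = 3 bytes: K' = 79 6d 69.
K' ⊕ ipad = 4f 5b 5f.
Inner input = 4f 5b 5f ∥ 7a 36.
Inner hash: even-index sum = 228 mod 256 = 228; odd-index sum = 213 mod 256 = 213 → e4 d5.

e4d5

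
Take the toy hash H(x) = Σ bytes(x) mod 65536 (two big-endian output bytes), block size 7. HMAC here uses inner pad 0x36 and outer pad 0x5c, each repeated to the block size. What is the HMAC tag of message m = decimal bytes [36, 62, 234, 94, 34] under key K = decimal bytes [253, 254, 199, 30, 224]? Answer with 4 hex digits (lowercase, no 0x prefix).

0453

Key decimal bytes [253, 254, 199, 30, 224] = fd fe c7 1e e0 is 5 bytes ≤ B = 7; zero-pad to 7 bytes: K' = fd fe c7 1e e0 00 00.
K' ⊕ ipad = cb c8 f1 28 d6 36 36.  K' ⊕ opad = a1 a2 9b 42 bc 5c 5c.
Inner input = (K'⊕ipad) ∥ m = cb c8 f1 28 d6 36 36 ∥ 24 3e ea 5e 22.
Inner hash: sum = 203+200+241+40+214+54+54+36+62+234+94+34 = 1466 → 05 ba.
Outer input = (K'⊕opad) ∥ inner = a1 a2 9b 42 bc 5c 5c ∥ 05 ba.
Outer hash (tag): sum = 161+162+155+66+188+92+92+5+186 = 1107 → 04 53.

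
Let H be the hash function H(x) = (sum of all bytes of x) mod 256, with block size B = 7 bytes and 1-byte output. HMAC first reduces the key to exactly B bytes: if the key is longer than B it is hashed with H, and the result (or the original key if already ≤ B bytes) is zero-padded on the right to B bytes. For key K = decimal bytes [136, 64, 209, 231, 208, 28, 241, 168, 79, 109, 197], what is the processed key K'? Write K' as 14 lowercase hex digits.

86000000000000

|K| = 11 > B = 7, so first hash the key.
H(K): sum = 136+64+209+231+208+28+241+168+79+109+197 = 1670; mod 256 = 134 → 86.
Zero-pad H(K) = 86 to 7 bytes: K' = 86 00 00 00 00 00 00.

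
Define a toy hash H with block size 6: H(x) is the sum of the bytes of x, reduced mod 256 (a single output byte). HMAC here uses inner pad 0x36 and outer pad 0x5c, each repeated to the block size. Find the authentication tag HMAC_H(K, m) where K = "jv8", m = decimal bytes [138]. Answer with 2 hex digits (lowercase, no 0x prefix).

Key "jv8" = 6a 76 38 is 3 bytes ≤ B = 6; zero-pad to 6 bytes: K' = 6a 76 38 00 00 00.
K' ⊕ ipad = 5c 40 0e 36 36 36.  K' ⊕ opad = 36 2a 64 5c 5c 5c.
Inner input = (K'⊕ipad) ∥ m = 5c 40 0e 36 36 36 ∥ 8a.
Inner hash: sum = 92+64+14+54+54+54+138 = 470; mod 256 = 214 → d6.
Outer input = (K'⊕opad) ∥ inner = 36 2a 64 5c 5c 5c ∥ d6.
Outer hash (tag): sum = 54+42+100+92+92+92+214 = 686; mod 256 = 174 → ae.

ae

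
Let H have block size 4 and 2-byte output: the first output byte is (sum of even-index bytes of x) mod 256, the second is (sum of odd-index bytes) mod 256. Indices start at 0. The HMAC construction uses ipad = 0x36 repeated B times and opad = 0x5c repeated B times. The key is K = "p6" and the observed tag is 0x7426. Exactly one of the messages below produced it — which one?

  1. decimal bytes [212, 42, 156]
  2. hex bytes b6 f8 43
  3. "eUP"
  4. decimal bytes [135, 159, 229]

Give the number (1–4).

Key "p6" = 70 36 is 2 bytes ≤ B = 4; zero-pad to 4 bytes: K' = 70 36 00 00.
K' ⊕ ipad = 46 00 36 36; K' ⊕ opad = 2c 6a 5c 5c.
m1: inner = H(46 00 36 36 d4 2a 9c) = ec 60; tag = H(2c 6a 5c 5c ec 60) = 7426 ← matches
m2: inner = H(46 00 36 36 b6 f8 43) = 75 2e; tag = H(2c 6a 5c 5c 75 2e) = fdf4
m3: inner = H(46 00 36 36 65 55 50) = 31 8b; tag = H(2c 6a 5c 5c 31 8b) = b951
m4: inner = H(46 00 36 36 87 9f e5) = e8 d5; tag = H(2c 6a 5c 5c e8 d5) = 709b

1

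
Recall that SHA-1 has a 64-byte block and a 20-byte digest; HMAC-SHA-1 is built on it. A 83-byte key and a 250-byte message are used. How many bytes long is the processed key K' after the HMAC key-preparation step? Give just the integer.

Key is 83 > 64 bytes, so it is hashed to 20 bytes then zero-padded to 64: |K'| = 64.

64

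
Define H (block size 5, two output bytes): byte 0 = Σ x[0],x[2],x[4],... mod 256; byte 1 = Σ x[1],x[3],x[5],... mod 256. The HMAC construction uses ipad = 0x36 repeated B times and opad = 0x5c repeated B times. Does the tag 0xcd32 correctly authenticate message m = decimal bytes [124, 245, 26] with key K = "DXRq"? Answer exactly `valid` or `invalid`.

Key "DXRq" = 44 58 52 71 is 4 bytes ≤ B = 5; zero-pad to 5 bytes: K' = 44 58 52 71 00.
K' ⊕ ipad = 72 6e 64 47 36; K' ⊕ opad = 18 04 0e 2d 5c.
Inner hash: even-index sum = 513 mod 256 = 1; odd-index sum = 331 mod 256 = 75 → 01 4b.
Outer hash (recomputed tag): even-index sum = 205 mod 256 = 205; odd-index sum = 50 mod 256 = 50 → cd 32.
Recomputed tag = cd32; claimed = cd32 → match.

valid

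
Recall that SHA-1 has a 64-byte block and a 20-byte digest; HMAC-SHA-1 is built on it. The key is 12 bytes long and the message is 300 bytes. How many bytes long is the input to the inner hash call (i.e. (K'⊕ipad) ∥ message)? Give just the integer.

364

Key is 12 ≤ 64 bytes, zero-padded: |K'| = 64.
Inner input = (K'⊕ipad) ∥ m → 64 + 300 = 364 bytes.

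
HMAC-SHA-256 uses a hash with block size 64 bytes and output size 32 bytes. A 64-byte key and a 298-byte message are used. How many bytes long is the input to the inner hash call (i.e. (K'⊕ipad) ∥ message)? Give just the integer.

Key is 64 ≤ 64 bytes, zero-padded: |K'| = 64.
Inner input = (K'⊕ipad) ∥ m → 64 + 298 = 362 bytes.

362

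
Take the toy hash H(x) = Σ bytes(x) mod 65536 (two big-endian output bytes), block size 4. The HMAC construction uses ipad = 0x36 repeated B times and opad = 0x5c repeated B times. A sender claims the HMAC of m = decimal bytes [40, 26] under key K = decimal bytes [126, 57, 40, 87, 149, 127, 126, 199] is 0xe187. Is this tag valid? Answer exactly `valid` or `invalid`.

Key decimal bytes [126, 57, 40, 87, 149, 127, 126, 199] = 7e 39 28 57 95 7f 7e c7 is 8 bytes > B = 4, so hash it first: H(key) = 03 8f, then zero-pad to 4 bytes: K' = 03 8f 00 00.
K' ⊕ ipad = 35 b9 36 36; K' ⊕ opad = 5f d3 5c 5c.
Inner hash: sum = 53+185+54+54+40+26 = 412 → 01 9c.
Outer hash (recomputed tag): sum = 95+211+92+92+1+156 = 647 → 02 87.
Recomputed tag = 0287; claimed = e187 → mismatch.

invalid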